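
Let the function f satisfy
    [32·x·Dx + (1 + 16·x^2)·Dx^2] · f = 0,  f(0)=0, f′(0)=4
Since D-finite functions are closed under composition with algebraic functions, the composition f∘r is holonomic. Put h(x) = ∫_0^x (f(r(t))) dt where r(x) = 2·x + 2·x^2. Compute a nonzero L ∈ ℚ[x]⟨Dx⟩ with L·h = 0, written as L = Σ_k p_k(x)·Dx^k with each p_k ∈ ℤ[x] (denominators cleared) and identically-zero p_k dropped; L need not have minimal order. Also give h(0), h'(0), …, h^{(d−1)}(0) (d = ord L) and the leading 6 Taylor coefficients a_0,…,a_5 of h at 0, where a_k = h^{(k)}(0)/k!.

L = (-2 + 128·x + 512·x^2 + 768·x^3 + 384·x^4)·Dx^2 + (1 + 2·x + 64·x^2 + 256·x^3 + 320·x^4 + 128·x^5)·Dx^3  (order 3).
h: a_k = 0, 0, 4, 8/3, -128/3, -512/5, …
ICs: h(0) = 0, h′(0) = 0, h′′(0) = 8.

f: a_k = 0, 4, 0, -64/3, 0, 1024/5, …
Change of var in L_f (x↦r) gives L₀.
Integrate: L := L₀·Dx.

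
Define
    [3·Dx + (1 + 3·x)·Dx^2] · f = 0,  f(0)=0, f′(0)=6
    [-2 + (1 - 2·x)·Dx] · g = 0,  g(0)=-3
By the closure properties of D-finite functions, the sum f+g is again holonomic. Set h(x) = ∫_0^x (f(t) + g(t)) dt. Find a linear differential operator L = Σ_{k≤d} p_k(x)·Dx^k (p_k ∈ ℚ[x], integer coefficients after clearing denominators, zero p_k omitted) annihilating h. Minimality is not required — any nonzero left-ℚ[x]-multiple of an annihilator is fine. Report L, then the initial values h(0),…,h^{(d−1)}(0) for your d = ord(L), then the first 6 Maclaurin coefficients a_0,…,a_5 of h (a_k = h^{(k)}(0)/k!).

L = (-144 - 72·x)·Dx^2 + (-6 - 216·x - 144·x^2)·Dx^3 + (7 + 13·x - 36·x^2 - 36·x^3)·Dx^4  (order 4).
h: a_k = 0, -3, 0, -7, -3/2, -177/10, …
ICs: h(0) = 0, h′(0) = -3, h′′(0) = 0, h′′′(0) = -42.

f: a_k = 0, 6, -9, 18, -81/2, 486/5, …
g: a_k = -3, -6, -12, -24, -48, -96, …
Sum ⇒ L₀ = lclm(L_f,L_g) in ℚ(x)⟨Dx⟩.
∫: right-multiply L₀ by Dx.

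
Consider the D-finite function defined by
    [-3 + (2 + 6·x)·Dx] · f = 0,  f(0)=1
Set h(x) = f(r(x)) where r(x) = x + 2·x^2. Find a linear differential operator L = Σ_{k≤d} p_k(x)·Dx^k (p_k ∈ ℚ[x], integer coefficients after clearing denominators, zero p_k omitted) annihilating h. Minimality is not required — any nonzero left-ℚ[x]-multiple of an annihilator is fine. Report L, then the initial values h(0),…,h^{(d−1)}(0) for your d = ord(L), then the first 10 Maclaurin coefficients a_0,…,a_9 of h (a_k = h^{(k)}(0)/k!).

f: a_k = 1, 3/2, -9/8, 27/16, -405/128, 1701/256, -15309/1024, 72171/2048, -2814669/32768, 14073345/65536, …
h₀=f(r): pull back L_f along r ⇒ L₀.
L = (-3 - 12·x) + (2 + 6·x + 12·x^2)·Dx  (order 1).
h: a_k = 1, 3/2, 15/8, -45/16, 315/128, 405/256, -11205/1024, 41715/2048, -282285/32768, -3928095/65536, …
ICs: h(0) = 1.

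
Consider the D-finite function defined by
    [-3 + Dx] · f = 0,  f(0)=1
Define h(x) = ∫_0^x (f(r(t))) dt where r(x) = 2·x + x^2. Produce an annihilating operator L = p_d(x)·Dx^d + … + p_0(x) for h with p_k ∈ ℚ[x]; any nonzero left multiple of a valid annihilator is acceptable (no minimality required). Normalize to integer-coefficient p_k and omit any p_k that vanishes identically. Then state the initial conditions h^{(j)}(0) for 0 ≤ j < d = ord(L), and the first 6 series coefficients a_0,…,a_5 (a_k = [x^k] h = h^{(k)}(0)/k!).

f: a_k = 1, 3, 9/2, 9/2, 27/8, 81/40, …
f∘r: x↦r, Dx↦Dx/r' in L_f ⇒ L₀.
h=∫h₀ ⇒ L = L₀·Dx.
L = (-6 - 6·x)·Dx + Dx^2  (order 2).
h: a_k = 0, 1, 3, 7, 27/2, 45/2, …
ICs: h(0) = 0, h′(0) = 1.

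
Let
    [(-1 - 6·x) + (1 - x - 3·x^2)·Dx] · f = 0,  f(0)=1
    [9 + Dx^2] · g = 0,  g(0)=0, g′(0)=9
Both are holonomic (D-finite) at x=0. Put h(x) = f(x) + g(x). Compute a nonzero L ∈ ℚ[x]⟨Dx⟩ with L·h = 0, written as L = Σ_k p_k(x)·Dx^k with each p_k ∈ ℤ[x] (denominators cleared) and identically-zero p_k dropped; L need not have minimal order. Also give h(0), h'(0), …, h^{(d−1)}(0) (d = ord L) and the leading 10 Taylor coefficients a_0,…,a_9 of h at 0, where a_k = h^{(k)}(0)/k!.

f: a_k = 1, 1, 4, 7, 19, 40, 97, 217, 508, 1159, …
g: a_k = 0, 9, 0, -27/2, 0, 243/40, 0, -729/560, 0, 729/4480, …
L₀ := lclm(L_f,L_g); ord L₀ ≤ 1+2.
L = (459 + 2916·x + 1539·x^2 + 3888·x^3 + 3645·x^4 + 4374·x^5) + (-153 + 153·x + 378·x^2 - 405·x^3 + 2187·x^5 + 2187·x^6)·Dx + (51 + 324·x + 171·x^2 + 432·x^3 + 405·x^4 + 486·x^5)·Dx^2 + (-17 + 17·x + 42·x^2 - 45·x^3 + 243·x^5 + 243·x^6)·Dx^3  (order 3).
h: a_k = 1, 10, 4, -13/2, 19, 1843/40, 97, 120791/560, 508, 5193049/4480, …
ICs: h(0) = 1, h′(0) = 10, h′′(0) = 8.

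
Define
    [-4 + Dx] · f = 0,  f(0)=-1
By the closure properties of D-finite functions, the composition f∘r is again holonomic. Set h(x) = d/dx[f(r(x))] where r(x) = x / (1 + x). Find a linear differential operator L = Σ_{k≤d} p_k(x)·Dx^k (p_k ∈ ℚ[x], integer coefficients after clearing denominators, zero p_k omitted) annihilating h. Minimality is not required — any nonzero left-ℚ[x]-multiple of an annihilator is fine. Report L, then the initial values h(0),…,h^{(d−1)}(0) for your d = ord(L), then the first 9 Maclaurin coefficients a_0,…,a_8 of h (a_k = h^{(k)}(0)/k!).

L = (2 - 2·x) + (-1 - 2·x - x^2)·Dx  (order 1).
h: a_k = -4, -8, 4, 16/3, -28/3, 88/15, 68/45, -2528/315, 3316/315, …
ICs: h(0) = -4.

f: a_k = -1, -4, -8, -32/3, -32/3, -128/15, -256/45, -1024/315, -512/315, …
h₀=f(r): pull back L_f along r ⇒ L₀.
Differentiate: ansatz ord ≤ ord L₀ ⇒ L.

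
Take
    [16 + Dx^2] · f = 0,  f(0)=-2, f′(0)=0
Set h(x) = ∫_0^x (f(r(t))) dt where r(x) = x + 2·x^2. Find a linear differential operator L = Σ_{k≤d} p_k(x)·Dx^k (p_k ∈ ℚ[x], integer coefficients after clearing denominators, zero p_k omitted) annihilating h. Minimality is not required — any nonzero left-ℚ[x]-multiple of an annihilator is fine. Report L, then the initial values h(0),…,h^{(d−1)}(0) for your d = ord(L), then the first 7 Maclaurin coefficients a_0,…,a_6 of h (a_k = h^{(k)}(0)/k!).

L = (16 + 192·x + 768·x^2 + 1024·x^3)·Dx - 4·Dx^2 + (1 + 4·x)·Dx^3  (order 3).
h: a_k = 0, -2, 0, 16/3, 16, 128/15, -256/9, …
ICs: h(0) = 0, h′(0) = -2, h′′(0) = 0.

f: a_k = -2, 0, 16, 0, -64/3, 0, 512/45, …
f∘r: x↦r, Dx↦Dx/r' in L_f ⇒ L₀.
Integrate: L := L₀·Dx.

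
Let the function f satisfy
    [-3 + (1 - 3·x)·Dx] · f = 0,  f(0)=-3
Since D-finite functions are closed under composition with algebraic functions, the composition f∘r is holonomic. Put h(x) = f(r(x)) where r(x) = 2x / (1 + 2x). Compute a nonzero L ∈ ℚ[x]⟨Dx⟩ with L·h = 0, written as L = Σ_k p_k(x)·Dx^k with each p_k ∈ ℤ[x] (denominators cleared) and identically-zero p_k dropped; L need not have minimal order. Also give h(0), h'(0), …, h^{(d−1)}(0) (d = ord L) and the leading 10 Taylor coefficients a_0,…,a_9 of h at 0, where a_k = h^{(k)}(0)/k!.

f: a_k = -3, -9, -27, -81, -243, -729, -2187, -6561, -19683, -59049, …
f∘r: x↦r, Dx↦Dx/r' in L_f ⇒ L₀.
L = 6 + (-1 + 2·x + 8·x^2)·Dx  (order 1).
h: a_k = -3, -18, -72, -288, -1152, -4608, -18432, -73728, -294912, -1179648, …
ICs: h(0) = -3.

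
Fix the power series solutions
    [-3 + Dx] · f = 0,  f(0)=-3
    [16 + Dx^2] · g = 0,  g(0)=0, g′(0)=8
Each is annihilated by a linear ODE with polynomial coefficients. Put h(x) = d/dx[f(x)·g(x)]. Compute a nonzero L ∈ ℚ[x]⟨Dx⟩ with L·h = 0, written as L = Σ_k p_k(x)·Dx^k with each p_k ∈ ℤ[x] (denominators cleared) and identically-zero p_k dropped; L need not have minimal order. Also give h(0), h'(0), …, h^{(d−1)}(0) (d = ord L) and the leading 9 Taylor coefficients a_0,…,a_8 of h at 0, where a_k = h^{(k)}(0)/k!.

L = 25 - 6·Dx + Dx^2  (order 2).
h: a_k = -24, -144, -132, 336, 779, 2574/5, -4031/30, -2108/5, -430441/1680, …
ICs: h(0) = -24, h′(0) = -144.

f: a_k = -3, -9, -27/2, -27/2, -81/8, -243/40, -243/80, -729/560, -2187/4480, …
g: a_k = 0, 8, 0, -64/3, 0, 256/15, 0, -2048/315, 0, …
L₀ := L_f ⊗_s L_g (sym. prod.), ord ≤ 2.
Differentiate: ansatz ord ≤ ord L₀ ⇒ L.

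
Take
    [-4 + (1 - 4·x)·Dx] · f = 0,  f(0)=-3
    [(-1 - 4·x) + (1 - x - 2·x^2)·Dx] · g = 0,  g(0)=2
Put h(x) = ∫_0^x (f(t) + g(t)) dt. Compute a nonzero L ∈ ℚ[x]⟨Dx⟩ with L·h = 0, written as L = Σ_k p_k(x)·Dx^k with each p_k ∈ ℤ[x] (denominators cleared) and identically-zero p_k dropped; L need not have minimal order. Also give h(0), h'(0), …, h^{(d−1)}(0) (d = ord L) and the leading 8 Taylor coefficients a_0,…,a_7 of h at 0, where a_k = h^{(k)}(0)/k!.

f: a_k = -3, -12, -48, -192, -768, -3072, -12288, -49152, …
g: a_k = 2, 2, 6, 10, 22, 42, 86, 170, …
Weyl lclm of L_f,L_g ⇒ L₀ (ord ≤ 2).
∫: right-multiply L₀ by Dx.
L = (-8 - 144·x + 96·x^2 - 128·x^3)·Dx + (26 - 28·x - 120·x^2 + 128·x^3 - 256·x^4)·Dx^2 + (-3 + 19·x - 34·x^2 + 24·x^3 + 16·x^4 - 64·x^5)·Dx^3  (order 3).
h: a_k = 0, -1, -5, -14, -91/2, -746/5, -505, -12202/7, …
ICs: h(0) = 0, h′(0) = -1, h′′(0) = -10.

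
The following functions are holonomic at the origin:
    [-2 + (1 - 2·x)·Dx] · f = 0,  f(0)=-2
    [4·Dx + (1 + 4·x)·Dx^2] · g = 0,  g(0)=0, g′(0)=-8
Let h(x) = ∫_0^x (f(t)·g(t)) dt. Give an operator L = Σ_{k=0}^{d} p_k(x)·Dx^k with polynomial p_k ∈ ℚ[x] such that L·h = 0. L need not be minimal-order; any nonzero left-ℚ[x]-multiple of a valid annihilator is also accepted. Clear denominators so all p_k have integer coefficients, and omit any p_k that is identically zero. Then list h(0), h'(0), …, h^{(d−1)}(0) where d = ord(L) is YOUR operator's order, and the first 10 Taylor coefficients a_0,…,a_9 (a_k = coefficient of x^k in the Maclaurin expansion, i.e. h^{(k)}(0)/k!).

f: a_k = -2, -4, -8, -16, -32, -64, -128, -256, -512, -1024, …
g: a_k = 0, -8, 16, -128/3, 128, -2048/5, 4096/3, -32768/7, 16384, -524288/9, …
Product ⇒ symmetric product L₀, ord ≤ 2.
Integrate: L := L₀·Dx.
L = 8·Dx + 24·x·Dx^2 + (-1 - 2·x + 8·x^2)·Dx^3  (order 3).
h: a_k = 0, 0, 8, 0, 64/3, -256/15, 4864/45, -1024/5, 28416/35, -692224/315, …
ICs: h(0) = 0, h′(0) = 0, h′′(0) = 16.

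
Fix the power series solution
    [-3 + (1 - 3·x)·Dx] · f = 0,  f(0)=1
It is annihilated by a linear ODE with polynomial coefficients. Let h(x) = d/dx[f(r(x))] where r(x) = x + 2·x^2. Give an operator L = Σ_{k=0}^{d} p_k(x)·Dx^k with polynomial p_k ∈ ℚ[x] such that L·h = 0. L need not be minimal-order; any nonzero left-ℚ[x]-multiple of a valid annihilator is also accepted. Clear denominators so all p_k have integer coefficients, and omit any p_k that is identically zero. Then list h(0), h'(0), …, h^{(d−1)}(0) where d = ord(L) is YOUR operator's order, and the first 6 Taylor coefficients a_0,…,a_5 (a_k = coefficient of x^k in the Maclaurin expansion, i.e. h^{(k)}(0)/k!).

L = (10 + 36·x + 72·x^2) + (-1 - x + 18·x^2 + 24·x^3)·Dx  (order 1).
h: a_k = 3, 30, 189, 1116, 6075, 31914, …
ICs: h(0) = 3.

f: a_k = 1, 3, 9, 27, 81, 243, …
Change of var in L_f (x↦r) gives L₀.
Derive L from L₀ (diff closure).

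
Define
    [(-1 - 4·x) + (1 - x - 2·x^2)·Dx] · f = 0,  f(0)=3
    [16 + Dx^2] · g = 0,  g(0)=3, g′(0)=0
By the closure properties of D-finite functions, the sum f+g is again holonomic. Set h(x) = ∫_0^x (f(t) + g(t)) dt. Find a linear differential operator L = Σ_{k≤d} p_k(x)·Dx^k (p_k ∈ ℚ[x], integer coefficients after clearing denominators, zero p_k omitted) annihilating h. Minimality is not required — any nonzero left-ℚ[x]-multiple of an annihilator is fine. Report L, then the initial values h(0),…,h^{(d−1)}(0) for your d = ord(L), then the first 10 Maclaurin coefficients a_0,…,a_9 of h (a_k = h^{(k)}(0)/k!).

f: a_k = 3, 3, 9, 15, 33, 63, 129, 255, 513, 1023, …
g: a_k = 3, 0, -24, 0, 32, 0, -256/15, 0, 512/105, 0, …
L₀ := lclm(L_f,L_g); ord L₀ ≤ 1+2.
∫: right-multiply L₀ by Dx.
L = (368 + 1408·x - 256·x^2 + 512·x^3 + 2560·x^4 + 2048·x^5)·Dx + (-176 + 336·x + 384·x^2 - 1024·x^3 - 384·x^4 + 1536·x^5 + 1024·x^6)·Dx^2 + (23 + 88·x - 16·x^2 + 32·x^3 + 160·x^4 + 128·x^5)·Dx^3 + (-11 + 21·x + 24·x^2 - 64·x^3 - 24·x^4 + 96·x^5 + 64·x^6)·Dx^4  (order 4).
h: a_k = 0, 6, 3/2, -5, 15/4, 13, 21/2, 1679/105, 255/8, 54377/945, …
ICs: h(0) = 0, h′(0) = 6, h′′(0) = 3, h′′′(0) = -30.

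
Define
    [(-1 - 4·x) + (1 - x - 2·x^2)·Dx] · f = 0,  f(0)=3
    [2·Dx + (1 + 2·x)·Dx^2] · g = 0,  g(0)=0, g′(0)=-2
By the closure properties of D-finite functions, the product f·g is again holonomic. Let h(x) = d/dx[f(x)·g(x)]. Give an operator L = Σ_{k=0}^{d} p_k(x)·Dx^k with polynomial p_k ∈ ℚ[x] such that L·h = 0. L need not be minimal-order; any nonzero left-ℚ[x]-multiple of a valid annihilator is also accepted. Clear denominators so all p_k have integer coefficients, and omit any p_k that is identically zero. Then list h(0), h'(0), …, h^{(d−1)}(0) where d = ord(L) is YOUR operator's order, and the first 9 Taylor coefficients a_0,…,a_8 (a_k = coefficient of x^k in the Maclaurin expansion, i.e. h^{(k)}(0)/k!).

L = (60 + 216·x + 288·x^2) + (5 + 66·x + 240·x^2 + 224·x^3)·Dx + (-3 - 11·x + 4·x^2 + 44·x^3 + 32·x^4)·Dx^2  (order 2).
h: a_k = -6, 0, -60, -32, -336, -1536/5, -8416/5, -13824/7, -283008/35, …
ICs: h(0) = -6, h′(0) = 0.

f: a_k = 3, 3, 9, 15, 33, 63, 129, 255, 513, …
g: a_k = 0, -2, 2, -8/3, 4, -32/5, 32/3, -128/7, 32, …
Product ⇒ symmetric product L₀, ord ≤ 2.
Derive L from L₀ (diff closure).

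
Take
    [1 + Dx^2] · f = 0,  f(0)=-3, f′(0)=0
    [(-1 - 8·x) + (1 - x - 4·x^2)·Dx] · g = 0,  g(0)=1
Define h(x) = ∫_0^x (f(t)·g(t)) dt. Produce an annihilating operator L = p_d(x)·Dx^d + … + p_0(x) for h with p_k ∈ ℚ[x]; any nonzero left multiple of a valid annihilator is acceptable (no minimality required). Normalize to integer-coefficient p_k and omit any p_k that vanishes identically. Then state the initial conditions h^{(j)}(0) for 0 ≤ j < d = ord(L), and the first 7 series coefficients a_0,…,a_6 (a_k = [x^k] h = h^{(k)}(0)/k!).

L = (7 + x + 4·x^2)·Dx + (2 + 16·x)·Dx^2 + (-1 + x + 4·x^2)·Dx^3  (order 3).
h: a_k = 0, -3, -3/2, -9/2, -51/8, -637/40, -1453/48, …
ICs: h(0) = 0, h′(0) = -3, h′′(0) = -3.

f: a_k = -3, 0, 3/2, 0, -1/8, 0, 1/240, …
g: a_k = 1, 1, 5, 9, 29, 65, 181, …
f·g: L₀ = L_f ⊗_s L_g, ord ≤ 2·1.
∫: right-multiply L₀ by Dx.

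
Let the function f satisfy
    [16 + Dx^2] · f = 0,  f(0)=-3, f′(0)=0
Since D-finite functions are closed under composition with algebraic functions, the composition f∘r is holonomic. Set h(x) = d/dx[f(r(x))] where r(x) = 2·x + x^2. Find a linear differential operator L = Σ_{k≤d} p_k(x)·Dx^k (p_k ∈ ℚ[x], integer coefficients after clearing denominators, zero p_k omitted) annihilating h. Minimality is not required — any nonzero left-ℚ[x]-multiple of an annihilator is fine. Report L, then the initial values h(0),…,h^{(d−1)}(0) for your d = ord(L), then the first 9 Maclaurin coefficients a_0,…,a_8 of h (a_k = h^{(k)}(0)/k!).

f: a_k = -3, 0, 24, 0, -32, 0, 256/15, 0, -512/105, …
L₀ from L_f via x↦r, Dx↦r'^{-1}Dx.
h=h₀': d/dx-closure on L₀ ⇒ L.
L = (67 + 256·x + 384·x^2 + 256·x^3 + 64·x^4) + (-3 - 3·x)·Dx + (1 + 2·x + x^2)·Dx^2  (order 2).
h: a_k = 0, 192, 288, -1952, -5120, 9728/5, 105728/5, 2365184/105, -712704/35, …
ICs: h(0) = 0, h′(0) = 192.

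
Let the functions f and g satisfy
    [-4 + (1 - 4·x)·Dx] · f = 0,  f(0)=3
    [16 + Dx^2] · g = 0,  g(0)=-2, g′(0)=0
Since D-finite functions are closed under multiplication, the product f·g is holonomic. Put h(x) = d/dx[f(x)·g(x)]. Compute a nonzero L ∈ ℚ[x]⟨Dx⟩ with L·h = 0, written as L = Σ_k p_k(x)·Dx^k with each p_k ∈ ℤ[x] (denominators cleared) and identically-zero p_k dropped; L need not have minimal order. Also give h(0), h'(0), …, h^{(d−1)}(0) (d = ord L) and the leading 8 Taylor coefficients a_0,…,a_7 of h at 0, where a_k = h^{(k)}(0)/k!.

f: a_k = 3, 12, 48, 192, 768, 3072, 12288, 49152, …
g: a_k = -2, 0, 16, 0, -64/3, 0, 512/45, 0, …
f·g: L₀ = L_f ⊗_s L_g, ord ≤ 1·2.
Derive L from L₀ (diff closure).
L = (-16 - 128·x + 256·x^2) + (-8 + 32·x)·Dx + (1 - 8·x + 16·x^2)·Dx^2  (order 2).
h: a_k = -24, -96, -576, -3328, -16640, -398336/5, -5576704/15, -35692544/21, …
ICs: h(0) = -24, h′(0) = -96.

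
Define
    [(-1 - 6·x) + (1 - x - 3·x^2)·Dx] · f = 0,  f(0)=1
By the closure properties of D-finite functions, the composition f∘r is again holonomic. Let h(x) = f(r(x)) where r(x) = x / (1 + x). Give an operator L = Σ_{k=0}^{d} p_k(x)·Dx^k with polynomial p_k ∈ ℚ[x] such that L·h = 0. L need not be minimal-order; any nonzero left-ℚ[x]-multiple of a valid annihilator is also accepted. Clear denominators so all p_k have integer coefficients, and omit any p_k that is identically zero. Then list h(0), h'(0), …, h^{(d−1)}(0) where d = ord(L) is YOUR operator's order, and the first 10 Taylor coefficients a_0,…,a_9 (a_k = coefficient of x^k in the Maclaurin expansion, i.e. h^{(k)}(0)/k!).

L = (1 + 7·x) + (-1 - 2·x + 2·x^2 + 3·x^3)·Dx  (order 1).
h: a_k = 1, 1, 3, 0, 9, -9, 36, -63, 171, -360, …
ICs: h(0) = 1.

f: a_k = 1, 1, 4, 7, 19, 40, 97, 217, 508, 1159, …
L₀ from L_f via x↦r, Dx↦r'^{-1}Dx.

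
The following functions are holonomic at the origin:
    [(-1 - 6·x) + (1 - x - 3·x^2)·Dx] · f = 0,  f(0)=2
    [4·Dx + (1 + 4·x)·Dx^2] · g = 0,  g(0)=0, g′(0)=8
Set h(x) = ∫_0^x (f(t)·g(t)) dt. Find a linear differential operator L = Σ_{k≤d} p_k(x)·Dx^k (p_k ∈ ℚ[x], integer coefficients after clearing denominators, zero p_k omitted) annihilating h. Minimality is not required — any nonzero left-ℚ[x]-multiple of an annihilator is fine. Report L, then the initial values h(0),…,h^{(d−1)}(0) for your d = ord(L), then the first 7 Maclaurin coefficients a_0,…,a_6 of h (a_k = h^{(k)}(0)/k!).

f: a_k = 2, 2, 8, 14, 38, 80, 194, …
g: a_k = 0, 8, -16, 128/3, -128, 2048/5, -4096/3, …
Sym-product of L_f,L_g gives L₀ (≤ ord 2).
Integrate: L := L₀·Dx.
L = (10 + 48·x)·Dx + (-2 + 24·x + 60·x^2)·Dx^2 + (-1 - 3·x + 7·x^2 + 12·x^3)·Dx^3  (order 3).
h: a_k = 0, 0, 8, -16/3, 88/3, -112/3, 7384/45, …
ICs: h(0) = 0, h′(0) = 0, h′′(0) = 16.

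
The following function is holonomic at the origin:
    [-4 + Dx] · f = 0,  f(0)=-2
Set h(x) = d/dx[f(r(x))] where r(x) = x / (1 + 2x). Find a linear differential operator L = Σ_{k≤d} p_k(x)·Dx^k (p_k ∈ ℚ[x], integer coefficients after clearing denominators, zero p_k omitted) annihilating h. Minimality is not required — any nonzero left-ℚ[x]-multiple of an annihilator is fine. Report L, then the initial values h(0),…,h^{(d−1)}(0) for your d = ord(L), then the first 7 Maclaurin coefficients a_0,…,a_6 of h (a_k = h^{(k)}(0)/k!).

f: a_k = -2, -8, -16, -64/3, -64/3, -256/15, -512/45, …
Substitute x→r, Dx→(1/r')Dx; clear ⇒ L₀.
h=h₀': d/dx-closure on L₀ ⇒ L.
L = -8·x + (-1 - 4·x - 4·x^2)·Dx  (order 1).
h: a_k = -8, 0, 32, -256/3, 128, -1024/15, -2560/9, …
ICs: h(0) = -8.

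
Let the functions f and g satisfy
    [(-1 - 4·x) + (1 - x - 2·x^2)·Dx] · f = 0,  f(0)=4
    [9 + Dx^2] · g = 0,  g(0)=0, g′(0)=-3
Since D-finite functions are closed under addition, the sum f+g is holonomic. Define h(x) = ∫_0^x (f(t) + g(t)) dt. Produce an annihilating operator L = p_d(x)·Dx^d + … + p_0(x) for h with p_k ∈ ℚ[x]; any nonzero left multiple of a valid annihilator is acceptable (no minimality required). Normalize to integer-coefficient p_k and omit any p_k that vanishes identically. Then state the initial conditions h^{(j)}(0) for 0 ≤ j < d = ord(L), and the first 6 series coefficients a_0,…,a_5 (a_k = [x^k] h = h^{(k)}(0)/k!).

L = (117 + 486·x + 135·x^2 + 360·x^3 + 540·x^4 + 432·x^5)·Dx + (-45 + 63·x + 81·x^2 - 153·x^3 - 18·x^4 + 324·x^5 + 216·x^6)·Dx^2 + (13 + 54·x + 15·x^2 + 40·x^3 + 60·x^4 + 48·x^5)·Dx^3 + (-5 + 7·x + 9·x^2 - 17·x^3 - 2·x^4 + 36·x^5 + 24·x^6)·Dx^4  (order 4).
h: a_k = 0, 4, 1/2, 4, 49/8, 44/5, …
ICs: h(0) = 0, h′(0) = 4, h′′(0) = 1, h′′′(0) = 24.

f: a_k = 4, 4, 12, 20, 44, 84, …
g: a_k = 0, -3, 0, 9/2, 0, -81/40, …
Sum ⇒ L₀ = lclm(L_f,L_g) in ℚ(x)⟨Dx⟩.
h=∫₀ˣh₀: take L = L₀·Dx.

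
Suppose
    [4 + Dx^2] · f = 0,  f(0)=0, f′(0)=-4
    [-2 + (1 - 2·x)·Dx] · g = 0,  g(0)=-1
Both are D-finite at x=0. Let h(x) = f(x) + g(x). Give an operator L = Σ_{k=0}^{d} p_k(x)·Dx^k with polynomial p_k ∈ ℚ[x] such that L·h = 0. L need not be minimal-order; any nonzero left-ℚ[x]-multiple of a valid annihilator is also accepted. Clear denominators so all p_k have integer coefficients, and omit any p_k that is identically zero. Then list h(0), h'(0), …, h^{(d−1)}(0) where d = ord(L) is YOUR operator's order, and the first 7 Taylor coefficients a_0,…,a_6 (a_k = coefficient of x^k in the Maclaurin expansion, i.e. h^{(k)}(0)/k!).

L = (-56 + 32·x - 32·x^2) + (12 - 40·x + 48·x^2 - 32·x^3)·Dx + (-14 + 8·x - 8·x^2)·Dx^2 + (3 - 10·x + 12·x^2 - 8·x^3)·Dx^3  (order 3).
h: a_k = -1, -6, -4, -16/3, -16, -488/15, -64, …
ICs: h(0) = -1, h′(0) = -6, h′′(0) = -8.

f: a_k = 0, -4, 0, 8/3, 0, -8/15, 0, …
g: a_k = -1, -2, -4, -8, -16, -32, -64, …
L₀ := lclm(L_f,L_g); ord L₀ ≤ 2+1.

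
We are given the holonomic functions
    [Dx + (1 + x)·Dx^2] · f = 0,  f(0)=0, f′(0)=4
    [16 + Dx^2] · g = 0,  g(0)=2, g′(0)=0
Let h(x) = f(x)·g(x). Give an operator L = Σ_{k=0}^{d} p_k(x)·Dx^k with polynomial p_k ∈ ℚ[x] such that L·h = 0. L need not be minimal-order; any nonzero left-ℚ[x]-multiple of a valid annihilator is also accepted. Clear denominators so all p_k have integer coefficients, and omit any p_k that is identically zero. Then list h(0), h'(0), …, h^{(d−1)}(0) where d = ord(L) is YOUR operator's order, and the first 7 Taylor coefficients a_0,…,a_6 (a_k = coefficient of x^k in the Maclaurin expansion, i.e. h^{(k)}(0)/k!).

f: a_k = 0, 4, -2, 4/3, -1, 4/5, -2/3, …
g: a_k = 2, 0, -16, 0, 64/3, 0, -512/45, …
h₀=f·g: eliminate ⇒ L₀, order ≤ 2·2.
L = (15072 + 62976·x + 97024·x^2 + 65536·x^3 + 16384·x^4) + (1984 + 6080·x + 6144·x^2 + 2048·x^3)·Dx + (1950 + 8000·x + 12192·x^2 + 8192·x^3 + 2048·x^4)·Dx^2 + (124 + 380·x + 384·x^2 + 128·x^3)·Dx^3 + (63 + 254·x + 383·x^2 + 256·x^3 + 64·x^4)·Dx^4  (order 4).
h: a_k = 0, 8, -4, -184/3, 30, 328/5, -28, …
ICs: h(0) = 0, h′(0) = 8, h′′(0) = -8, h′′′(0) = -368.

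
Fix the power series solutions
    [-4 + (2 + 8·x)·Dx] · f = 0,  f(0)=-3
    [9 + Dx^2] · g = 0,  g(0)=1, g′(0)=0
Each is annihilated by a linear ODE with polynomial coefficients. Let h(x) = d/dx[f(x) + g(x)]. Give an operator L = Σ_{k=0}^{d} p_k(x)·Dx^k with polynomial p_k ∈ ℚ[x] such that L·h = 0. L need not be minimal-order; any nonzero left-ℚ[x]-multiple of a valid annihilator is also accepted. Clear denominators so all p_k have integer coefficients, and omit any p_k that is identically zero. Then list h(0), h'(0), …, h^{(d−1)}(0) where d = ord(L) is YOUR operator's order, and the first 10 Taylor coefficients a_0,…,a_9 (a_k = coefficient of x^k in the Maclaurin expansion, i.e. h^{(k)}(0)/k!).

f: a_k = -3, -6, 6, -12, 30, -84, 252, -792, 2574, -8580, …
g: a_k = 1, 0, -9/2, 0, 27/8, 0, -81/80, 0, 729/4480, 0, …
Weyl lclm of L_f,L_g ⇒ L₀ (ord ≤ 3).
Differentiate: ansatz ord ≤ ord L₀ ⇒ L.
L = (-414 - 432·x - 864·x^2) + (-63 - 468·x - 1296·x^2 - 1728·x^3)·Dx + (-46 - 48·x - 96·x^2)·Dx^2 + (-7 - 52·x - 144·x^2 - 192·x^3)·Dx^3  (order 3).
h: a_k = -6, 3, -36, 267/2, -420, 60237/40, -5544, 11532249/560, -77220, 1306904871/4480, …
ICs: h(0) = -6, h′(0) = 3, h′′(0) = -72.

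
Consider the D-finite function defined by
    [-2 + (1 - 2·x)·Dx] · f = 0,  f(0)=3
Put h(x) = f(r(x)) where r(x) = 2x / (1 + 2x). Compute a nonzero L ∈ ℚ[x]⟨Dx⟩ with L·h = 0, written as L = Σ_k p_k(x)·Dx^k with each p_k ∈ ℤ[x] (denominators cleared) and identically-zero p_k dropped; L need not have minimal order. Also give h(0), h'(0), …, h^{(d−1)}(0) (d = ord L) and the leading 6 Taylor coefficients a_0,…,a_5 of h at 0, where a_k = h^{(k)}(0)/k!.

L = 4 + (-1 + 4·x^2)·Dx  (order 1).
h: a_k = 3, 12, 24, 48, 96, 192, …
ICs: h(0) = 3.

f: a_k = 3, 6, 12, 24, 48, 96, …
f∘r: x↦r, Dx↦Dx/r' in L_f ⇒ L₀.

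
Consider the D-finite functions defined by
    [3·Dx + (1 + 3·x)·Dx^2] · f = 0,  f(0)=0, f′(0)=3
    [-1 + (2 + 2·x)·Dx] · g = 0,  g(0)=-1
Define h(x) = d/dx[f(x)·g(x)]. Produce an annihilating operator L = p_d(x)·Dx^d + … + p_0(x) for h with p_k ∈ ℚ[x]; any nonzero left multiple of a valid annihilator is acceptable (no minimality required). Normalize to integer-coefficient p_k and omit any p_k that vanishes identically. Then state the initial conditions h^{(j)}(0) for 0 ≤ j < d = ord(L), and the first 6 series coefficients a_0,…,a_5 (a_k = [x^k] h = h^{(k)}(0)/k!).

L = (-13 - 6·x + 3·x^2) + (-32 - 56·x + 24·x^3)·Dx + (-4 - 16·x - 8·x^2 + 16·x^3 + 12·x^4)·Dx^2  (order 2).
h: a_k = -3, 6, -153/8, 60, -23649/128, 180189/320, …
ICs: h(0) = -3, h′(0) = 6.

f: a_k = 0, 3, -9/2, 9, -81/4, 243/5, …
g: a_k = -1, -1/2, 1/8, -1/16, 5/128, -7/256, …
L₀ := L_f ⊗_s L_g (sym. prod.), ord ≤ 2.
h₀' ⇒ L via d/dx closure of L₀.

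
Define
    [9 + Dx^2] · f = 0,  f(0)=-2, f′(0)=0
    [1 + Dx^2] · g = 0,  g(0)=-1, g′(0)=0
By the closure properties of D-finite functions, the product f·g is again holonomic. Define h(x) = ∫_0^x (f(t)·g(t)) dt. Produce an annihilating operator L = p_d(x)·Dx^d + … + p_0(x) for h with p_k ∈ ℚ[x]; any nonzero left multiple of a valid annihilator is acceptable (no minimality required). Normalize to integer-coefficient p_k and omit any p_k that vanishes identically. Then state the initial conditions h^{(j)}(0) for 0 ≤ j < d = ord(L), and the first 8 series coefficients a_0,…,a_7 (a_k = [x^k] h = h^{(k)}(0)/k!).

L = 64·Dx + 20·Dx^3 + Dx^5  (order 5).
h: a_k = 0, 2, 0, -10/3, 0, 34/15, 0, -52/63, …
ICs: h(0) = 0, h′(0) = 2, h′′(0) = 0, h′′′(0) = -20, h′′′′(0) = 0.

f: a_k = -2, 0, 9, 0, -27/4, 0, 81/40, 0, …
g: a_k = -1, 0, 1/2, 0, -1/24, 0, 1/720, 0, …
f·g: L₀ = L_f ⊗_s L_g, ord ≤ 2·2.
h=∫₀ˣh₀: take L = L₀·Dx.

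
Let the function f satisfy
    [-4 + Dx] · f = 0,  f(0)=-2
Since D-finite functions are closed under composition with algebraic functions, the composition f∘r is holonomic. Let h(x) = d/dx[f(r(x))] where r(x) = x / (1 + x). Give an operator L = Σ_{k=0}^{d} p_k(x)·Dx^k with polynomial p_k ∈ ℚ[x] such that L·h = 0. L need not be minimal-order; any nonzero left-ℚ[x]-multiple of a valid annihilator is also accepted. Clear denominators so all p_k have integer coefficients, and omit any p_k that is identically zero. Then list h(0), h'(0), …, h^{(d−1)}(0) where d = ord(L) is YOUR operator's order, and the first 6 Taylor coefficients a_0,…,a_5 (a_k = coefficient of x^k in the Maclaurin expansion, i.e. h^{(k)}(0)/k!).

f: a_k = -2, -8, -16, -64/3, -64/3, -256/15, …
h₀=f(r): pull back L_f along r ⇒ L₀.
h₀' ⇒ L via d/dx closure of L₀.
L = (2 - 2·x) + (-1 - 2·x - x^2)·Dx  (order 1).
h: a_k = -8, -16, 8, 32/3, -56/3, 176/15, …
ICs: h(0) = -8.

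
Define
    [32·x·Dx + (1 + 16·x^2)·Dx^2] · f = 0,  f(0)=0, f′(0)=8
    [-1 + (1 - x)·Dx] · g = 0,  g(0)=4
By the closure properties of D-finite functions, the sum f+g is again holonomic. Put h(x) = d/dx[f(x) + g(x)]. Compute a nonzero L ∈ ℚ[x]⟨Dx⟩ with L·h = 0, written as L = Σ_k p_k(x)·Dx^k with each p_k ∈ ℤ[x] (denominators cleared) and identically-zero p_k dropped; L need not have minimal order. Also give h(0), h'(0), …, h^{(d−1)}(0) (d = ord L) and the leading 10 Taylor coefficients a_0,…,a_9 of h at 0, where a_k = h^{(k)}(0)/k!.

L = (32 - 128·x - 1536·x^2) + (-19 + 32·x + 656·x^2 - 1536·x^3)·Dx + (1 + 15·x + 240·x^3 - 256·x^4)·Dx^2  (order 2).
h: a_k = 12, 8, -116, 16, 2068, 24, -32740, 32, 524324, 40, …
ICs: h(0) = 12, h′(0) = 8.

f: a_k = 0, 8, 0, -128/3, 0, 2048/5, 0, -32768/7, 0, 524288/9, …
g: a_k = 4, 4, 4, 4, 4, 4, 4, 4, 4, 4, …
L₀ := lclm(L_f,L_g); ord L₀ ≤ 2+1.
h₀' ⇒ L via d/dx closure of L₀.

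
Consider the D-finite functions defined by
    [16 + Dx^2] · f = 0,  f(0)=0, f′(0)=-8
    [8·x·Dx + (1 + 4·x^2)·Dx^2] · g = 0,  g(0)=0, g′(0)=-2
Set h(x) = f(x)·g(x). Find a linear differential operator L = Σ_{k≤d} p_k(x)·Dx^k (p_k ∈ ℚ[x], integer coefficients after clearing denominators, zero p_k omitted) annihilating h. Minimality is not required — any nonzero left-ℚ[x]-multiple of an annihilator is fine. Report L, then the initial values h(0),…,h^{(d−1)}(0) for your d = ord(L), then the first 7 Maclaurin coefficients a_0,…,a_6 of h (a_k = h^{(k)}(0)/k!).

f: a_k = 0, -8, 0, 64/3, 0, -256/15, 0, …
g: a_k = 0, -2, 0, 8/3, 0, -32/5, 0, …
f·g: L₀ = L_f ⊗_s L_g, ord ≤ 2·2.
L = (2560 + 29696·x^2 + 118784·x^4 + 262144·x^6 + 262144·x^8) + (1536·x + 14336·x^3 + 49152·x^5 + 65536·x^7)·Dx + (240 + 3008·x^2 + 13824·x^4 + 32768·x^6 + 32768·x^8)·Dx^2 + (96·x + 896·x^3 + 3072·x^5 + 4096·x^7)·Dx^3 + (5 + 72·x^2 + 400·x^4 + 1024·x^6 + 1024·x^8)·Dx^4  (order 4).
h: a_k = 0, 0, 16, 0, -64, 0, 1280/9, …
ICs: h(0) = 0, h′(0) = 0, h′′(0) = 32, h′′′(0) = 0.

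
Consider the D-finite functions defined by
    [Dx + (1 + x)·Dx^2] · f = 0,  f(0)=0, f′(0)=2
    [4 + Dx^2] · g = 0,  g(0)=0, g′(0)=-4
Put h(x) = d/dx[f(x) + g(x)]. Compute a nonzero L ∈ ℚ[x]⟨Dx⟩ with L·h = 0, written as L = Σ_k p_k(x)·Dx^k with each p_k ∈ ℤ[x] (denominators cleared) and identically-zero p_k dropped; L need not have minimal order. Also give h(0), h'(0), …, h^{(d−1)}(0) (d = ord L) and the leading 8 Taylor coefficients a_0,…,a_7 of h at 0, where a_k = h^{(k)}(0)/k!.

L = (20 + 16·x + 8·x^2) + (12 + 28·x + 24·x^2 + 8·x^3)·Dx + (5 + 4·x + 2·x^2)·Dx^2 + (3 + 7·x + 6·x^2 + 2·x^3)·Dx^3  (order 3).
h: a_k = -2, -2, 10, -2, -2/3, -2, 106/45, -2, …
ICs: h(0) = -2, h′(0) = -2, h′′(0) = 20.

f: a_k = 0, 2, -1, 2/3, -1/2, 2/5, -1/3, 2/7, …
g: a_k = 0, -4, 0, 8/3, 0, -8/15, 0, 16/315, …
f+g: L₀ = lclm(L_f,L_g), ord ≤ 2+2.
h=h₀': d/dx-closure on L₀ ⇒ L.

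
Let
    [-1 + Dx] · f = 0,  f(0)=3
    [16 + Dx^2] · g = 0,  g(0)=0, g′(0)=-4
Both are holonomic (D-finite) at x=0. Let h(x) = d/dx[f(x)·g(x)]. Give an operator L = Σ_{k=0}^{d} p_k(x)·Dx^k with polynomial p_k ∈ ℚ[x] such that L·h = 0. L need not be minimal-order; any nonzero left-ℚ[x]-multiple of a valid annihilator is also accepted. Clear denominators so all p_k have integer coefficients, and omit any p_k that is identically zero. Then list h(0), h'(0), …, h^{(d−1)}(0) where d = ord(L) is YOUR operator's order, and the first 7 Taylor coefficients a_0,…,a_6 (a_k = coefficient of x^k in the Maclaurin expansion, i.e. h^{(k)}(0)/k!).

L = 17 - 2·Dx + Dx^2  (order 2).
h: a_k = -12, -24, 78, 120, -101/2, -611/5, -727/60, …
ICs: h(0) = -12, h′(0) = -24.

f: a_k = 3, 3, 3/2, 1/2, 1/8, 1/40, 1/240, …
g: a_k = 0, -4, 0, 32/3, 0, -128/15, 0, …
f·g: L₀ = L_f ⊗_s L_g, ord ≤ 1·2.
Derive L from L₀ (diff closure).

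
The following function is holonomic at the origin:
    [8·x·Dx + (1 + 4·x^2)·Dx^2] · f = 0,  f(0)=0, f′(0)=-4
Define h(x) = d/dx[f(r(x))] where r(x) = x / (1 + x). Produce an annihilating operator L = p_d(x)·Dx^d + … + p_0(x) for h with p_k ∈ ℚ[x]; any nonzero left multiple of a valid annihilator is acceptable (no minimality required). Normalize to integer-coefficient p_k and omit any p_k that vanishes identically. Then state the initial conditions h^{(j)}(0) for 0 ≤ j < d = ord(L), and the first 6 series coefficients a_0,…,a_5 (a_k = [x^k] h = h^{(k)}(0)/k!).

L = (2 + 10·x) + (1 + 2·x + 5·x^2)·Dx  (order 1).
h: a_k = -4, 8, 4, -48, 76, 88, …
ICs: h(0) = -4.

f: a_k = 0, -4, 0, 16/3, 0, -64/5, …
Change of var in L_f (x↦r) gives L₀.
Differentiate: ansatz ord ≤ ord L₀ ⇒ L.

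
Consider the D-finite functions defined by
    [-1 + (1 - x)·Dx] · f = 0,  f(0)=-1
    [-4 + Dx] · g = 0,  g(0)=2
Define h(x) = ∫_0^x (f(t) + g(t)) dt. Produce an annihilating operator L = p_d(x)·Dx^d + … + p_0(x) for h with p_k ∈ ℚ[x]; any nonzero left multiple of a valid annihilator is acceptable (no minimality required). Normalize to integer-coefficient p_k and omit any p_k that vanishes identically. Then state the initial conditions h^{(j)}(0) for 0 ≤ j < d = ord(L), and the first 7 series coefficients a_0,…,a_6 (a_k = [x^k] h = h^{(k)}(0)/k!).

f: a_k = -1, -1, -1, -1, -1, -1, -1, …
g: a_k = 2, 8, 16, 64/3, 64/3, 256/15, 512/45, …
h₀=f+g: left-lcm gives L₀, ord ≤ 2.
h=∫₀ˣh₀: take L = L₀·Dx.
L = (8 - 16·x)·Dx + (-14 + 32·x - 16·x^2)·Dx^2 + (3 - 7·x + 4·x^2)·Dx^3  (order 3).
h: a_k = 0, 1, 7/2, 5, 61/12, 61/15, 241/90, …
ICs: h(0) = 0, h′(0) = 1, h′′(0) = 7.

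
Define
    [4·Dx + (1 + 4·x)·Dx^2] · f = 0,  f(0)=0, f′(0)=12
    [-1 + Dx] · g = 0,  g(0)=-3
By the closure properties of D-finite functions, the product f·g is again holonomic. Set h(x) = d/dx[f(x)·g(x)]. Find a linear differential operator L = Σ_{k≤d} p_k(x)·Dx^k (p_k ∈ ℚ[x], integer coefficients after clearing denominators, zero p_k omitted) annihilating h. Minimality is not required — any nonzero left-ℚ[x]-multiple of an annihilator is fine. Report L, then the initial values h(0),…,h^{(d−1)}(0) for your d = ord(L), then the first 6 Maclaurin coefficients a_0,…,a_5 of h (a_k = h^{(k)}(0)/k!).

L = (25 - 24·x + 16·x^2) + (-22 + 32·x - 32·x^2)·Dx + (-3 - 8·x + 16·x^2)·Dx^2  (order 2).
h: a_k = -36, 72, -414, 1656, -13527/2, 27357, …
ICs: h(0) = -36, h′(0) = 72.

f: a_k = 0, 12, -24, 64, -192, 3072/5, …
g: a_k = -3, -3, -3/2, -1/2, -1/8, -1/40, …
Product ⇒ symmetric product L₀, ord ≤ 2.
Differentiate: ansatz ord ≤ ord L₀ ⇒ L.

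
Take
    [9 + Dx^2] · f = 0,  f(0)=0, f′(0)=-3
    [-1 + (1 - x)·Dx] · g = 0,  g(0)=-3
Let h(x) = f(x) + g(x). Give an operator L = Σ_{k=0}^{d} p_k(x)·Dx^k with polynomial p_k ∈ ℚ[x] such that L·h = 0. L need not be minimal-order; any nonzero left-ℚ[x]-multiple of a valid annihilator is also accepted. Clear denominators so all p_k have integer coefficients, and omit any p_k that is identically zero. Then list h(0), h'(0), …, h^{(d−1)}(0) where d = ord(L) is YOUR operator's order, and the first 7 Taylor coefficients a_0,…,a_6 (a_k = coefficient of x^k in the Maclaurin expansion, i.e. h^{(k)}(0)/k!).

L = (-135 + 162·x - 81·x^2) + (99 - 261·x + 243·x^2 - 81·x^3)·Dx + (-15 + 18·x - 9·x^2)·Dx^2 + (11 - 29·x + 27·x^2 - 9·x^3)·Dx^3  (order 3).
h: a_k = -3, -6, -3, 3/2, -3, -201/40, -3, …
ICs: h(0) = -3, h′(0) = -6, h′′(0) = -6.

f: a_k = 0, -3, 0, 9/2, 0, -81/40, 0, …
g: a_k = -3, -3, -3, -3, -3, -3, -3, …
f+g: L₀ = lclm(L_f,L_g), ord ≤ 2+1.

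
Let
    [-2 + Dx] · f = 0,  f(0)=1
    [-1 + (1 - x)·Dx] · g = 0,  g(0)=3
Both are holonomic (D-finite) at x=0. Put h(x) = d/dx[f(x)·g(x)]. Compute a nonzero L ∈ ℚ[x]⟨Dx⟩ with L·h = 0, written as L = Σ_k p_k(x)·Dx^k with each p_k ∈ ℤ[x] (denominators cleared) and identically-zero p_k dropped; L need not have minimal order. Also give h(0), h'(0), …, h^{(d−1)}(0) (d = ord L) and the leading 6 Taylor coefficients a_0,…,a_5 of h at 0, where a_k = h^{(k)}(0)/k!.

f: a_k = 1, 2, 2, 4/3, 2/3, 4/15, …
g: a_k = 3, 3, 3, 3, 3, 3, …
Product ⇒ symmetric product L₀, ord ≤ 1.
h=h₀': d/dx-closure on L₀ ⇒ L.
L = (10 - 12·x + 4·x^2) + (-3 + 5·x - 2·x^2)·Dx  (order 1).
h: a_k = 9, 30, 57, 84, 109, 662/5, …
ICs: h(0) = 9.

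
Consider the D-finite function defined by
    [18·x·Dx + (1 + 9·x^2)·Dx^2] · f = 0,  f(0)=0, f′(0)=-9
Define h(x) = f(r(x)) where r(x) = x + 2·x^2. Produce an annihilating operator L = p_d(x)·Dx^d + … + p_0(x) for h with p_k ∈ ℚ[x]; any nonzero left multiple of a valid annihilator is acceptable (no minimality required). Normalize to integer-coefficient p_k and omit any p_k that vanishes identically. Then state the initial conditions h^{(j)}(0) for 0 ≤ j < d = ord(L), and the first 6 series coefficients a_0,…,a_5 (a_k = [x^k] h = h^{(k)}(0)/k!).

L = (-4 + 18·x + 144·x^2 + 432·x^3 + 432·x^4)·Dx + (1 + 4·x + 9·x^2 + 72·x^3 + 180·x^4 + 144·x^5)·Dx^2  (order 2).
h: a_k = 0, -9, -18, 27, 162, 891/5, …
ICs: h(0) = 0, h′(0) = -9.

f: a_k = 0, -9, 0, 27, 0, -729/5, …
Substitute x→r, Dx→(1/r')Dx; clear ⇒ L₀.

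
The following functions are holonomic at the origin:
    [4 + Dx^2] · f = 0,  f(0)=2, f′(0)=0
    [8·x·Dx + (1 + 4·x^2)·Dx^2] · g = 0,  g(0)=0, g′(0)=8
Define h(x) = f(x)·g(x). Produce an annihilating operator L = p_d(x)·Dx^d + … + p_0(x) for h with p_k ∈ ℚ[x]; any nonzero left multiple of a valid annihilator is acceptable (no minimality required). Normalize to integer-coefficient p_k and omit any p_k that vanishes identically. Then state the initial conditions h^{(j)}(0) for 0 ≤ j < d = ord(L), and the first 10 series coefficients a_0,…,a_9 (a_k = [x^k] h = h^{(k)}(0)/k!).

f: a_k = 2, 0, -4, 0, 4/3, 0, -8/45, 0, 4/315, 0, …
g: a_k = 0, 8, 0, -32/3, 0, 128/5, 0, -512/7, 0, 2048/9, …
Sym-product of L_f,L_g gives L₀ (≤ ord 4).
L = (80 + 832·x^2 + 1408·x^4 + 2048·x^6 + 2048·x^8) + (96·x + 640·x^3 + 1536·x^5 + 2048·x^7)·Dx + (24 + 256·x^2 + 576·x^4 + 1024·x^6 + 1024·x^8)·Dx^2 + (24·x + 160·x^3 + 384·x^5 + 512·x^7)·Dx^3 + (1 + 12·x^2 + 56·x^4 + 128·x^6 + 128·x^8)·Dx^4  (order 4).
h: a_k = 0, 16, 0, -160/3, 0, 1568/15, 0, -83264/315, 0, 740704/945, …
ICs: h(0) = 0, h′(0) = 16, h′′(0) = 0, h′′′(0) = -320.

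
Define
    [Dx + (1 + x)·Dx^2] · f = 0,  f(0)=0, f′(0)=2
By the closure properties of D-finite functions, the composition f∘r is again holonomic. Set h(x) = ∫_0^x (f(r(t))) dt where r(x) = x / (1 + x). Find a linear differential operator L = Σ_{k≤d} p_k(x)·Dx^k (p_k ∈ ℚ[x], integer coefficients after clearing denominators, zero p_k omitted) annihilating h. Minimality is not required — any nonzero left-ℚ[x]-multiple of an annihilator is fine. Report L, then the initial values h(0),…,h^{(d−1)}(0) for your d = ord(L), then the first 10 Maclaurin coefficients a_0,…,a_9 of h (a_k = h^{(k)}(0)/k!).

L = (3 + 4·x)·Dx^2 + (1 + 3·x + 2·x^2)·Dx^3  (order 3).
h: a_k = 0, 0, 1, -1, 7/6, -3/2, 31/15, -3, 127/28, -85/12, …
ICs: h(0) = 0, h′(0) = 0, h′′(0) = 2.

f: a_k = 0, 2, -1, 2/3, -1/2, 2/5, -1/3, 2/7, -1/4, 2/9, …
f∘r: x↦r, Dx↦Dx/r' in L_f ⇒ L₀.
h=∫₀ˣh₀: take L = L₀·Dx.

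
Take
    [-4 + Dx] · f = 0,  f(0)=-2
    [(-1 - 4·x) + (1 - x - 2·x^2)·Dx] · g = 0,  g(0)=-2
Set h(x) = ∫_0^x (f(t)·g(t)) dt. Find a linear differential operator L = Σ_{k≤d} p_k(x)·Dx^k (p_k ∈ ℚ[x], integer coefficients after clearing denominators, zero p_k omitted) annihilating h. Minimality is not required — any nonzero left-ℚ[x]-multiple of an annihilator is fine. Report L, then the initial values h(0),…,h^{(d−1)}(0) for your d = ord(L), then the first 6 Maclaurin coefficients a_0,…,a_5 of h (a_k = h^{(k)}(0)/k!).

L = (5 - 8·x^2)·Dx + (-1 + x + 2·x^2)·Dx^2  (order 2).
h: a_k = 0, 4, 10, 20, 107/3, 916/15, …
ICs: h(0) = 0, h′(0) = 4.

f: a_k = -2, -8, -16, -64/3, -64/3, -256/15, …
g: a_k = -2, -2, -6, -10, -22, -42, …
h₀=f·g: eliminate ⇒ L₀, order ≤ 1·1.
h=∫₀ˣh₀: take L = L₀·Dx.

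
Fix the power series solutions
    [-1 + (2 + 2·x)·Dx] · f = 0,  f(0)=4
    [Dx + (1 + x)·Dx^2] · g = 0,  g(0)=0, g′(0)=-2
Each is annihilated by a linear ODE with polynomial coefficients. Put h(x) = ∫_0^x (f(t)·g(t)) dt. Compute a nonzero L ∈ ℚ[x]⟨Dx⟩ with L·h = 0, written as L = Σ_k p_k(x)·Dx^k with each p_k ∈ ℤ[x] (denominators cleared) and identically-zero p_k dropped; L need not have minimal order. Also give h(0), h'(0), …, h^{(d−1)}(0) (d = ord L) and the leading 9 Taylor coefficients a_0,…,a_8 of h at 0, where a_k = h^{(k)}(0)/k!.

f: a_k = 4, 2, -1/2, 1/4, -5/32, 7/64, -21/256, 33/512, -429/8192, …
g: a_k = 0, -2, 1, -2/3, 1/2, -2/5, 1/3, -2/7, 1/4, …
L₀ := L_f ⊗_s L_g (sym. prod.), ord ≤ 2.
Integrate: L := L₀·Dx.
L = Dx + (4 + 8·x + 4·x^2)·Dx^3  (order 3).
h: a_k = 0, 0, -4, 0, 1/12, -1/15, 71/1440, -31/840, 3043/107520, …
ICs: h(0) = 0, h′(0) = 0, h′′(0) = -8.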